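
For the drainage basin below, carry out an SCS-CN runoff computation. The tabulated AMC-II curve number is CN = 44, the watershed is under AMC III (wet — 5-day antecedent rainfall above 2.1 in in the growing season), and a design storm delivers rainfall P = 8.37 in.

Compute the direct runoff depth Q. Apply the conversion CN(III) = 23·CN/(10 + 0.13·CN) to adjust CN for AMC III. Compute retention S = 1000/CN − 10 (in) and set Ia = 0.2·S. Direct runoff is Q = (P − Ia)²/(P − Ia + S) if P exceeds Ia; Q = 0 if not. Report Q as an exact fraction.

Q = 33768105121/8191153300 in ≈ 4.123 in

Wet (AMC III): CN(III) = 23·44/(10 + 0.13·44) = 1012/(393/25) = 25300/393 ≈ 64.377
Max retention: S = 1000/(25300/393) − 10 = 1400/253 in (≈ 5.534 in)
Initial abstraction Ia = S/5 = (1400/253)/5 = 280/253 ≈ 1.107 in
P − Ia = 8.370 − 1.107 = 183761/25300 ≈ 7.263 in (> 0, runoff occurs)
Runoff Q = (P−Ia)²/(P−Ia+S) = (7.263)²/(7.263+5.534) = 33768105121/8191153300 ≈ 4.123 in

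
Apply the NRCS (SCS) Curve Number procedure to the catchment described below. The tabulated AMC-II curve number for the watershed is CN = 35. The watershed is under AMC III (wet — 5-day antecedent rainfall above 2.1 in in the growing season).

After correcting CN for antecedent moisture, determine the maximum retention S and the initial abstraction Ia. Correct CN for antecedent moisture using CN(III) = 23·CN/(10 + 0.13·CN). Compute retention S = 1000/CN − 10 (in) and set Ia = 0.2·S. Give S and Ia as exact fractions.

Adjust CN=35 to AMC III: 23·35/(10 + 0.13·35) → 805 ÷ (291/20) = 16100/291 ≈ 55.326
Max retention: S = 1000/(16100/291) − 10 = 1300/161 in (≈ 8.075 in)
Ia = 0.2S: 0.2·8.075 = 1.615 in (exactly 260/161)

S = 1300/161 in ≈ 8.075 in; Ia = 260/161 in ≈ 1.615 in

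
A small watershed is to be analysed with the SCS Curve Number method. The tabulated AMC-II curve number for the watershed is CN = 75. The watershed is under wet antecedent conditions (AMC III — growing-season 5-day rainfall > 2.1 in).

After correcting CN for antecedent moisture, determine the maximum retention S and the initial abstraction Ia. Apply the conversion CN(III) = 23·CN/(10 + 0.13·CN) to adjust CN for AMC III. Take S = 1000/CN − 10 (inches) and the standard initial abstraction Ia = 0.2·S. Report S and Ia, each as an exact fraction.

S = 100/69 in ≈ 1.449 in; Ia = 20/69 in ≈ 0.290 in

CN(III) from CN(II)=75: (23·75)/(10 + 0.13·75) = 6900/79 ≈ 87.342
Retention S: 1000/CN − 10 with CN=87.342 → S = 100/69 ≈ 1.449 in
Ia = 0.2S: 0.2·1.449 = 0.290 in (exactly 20/69)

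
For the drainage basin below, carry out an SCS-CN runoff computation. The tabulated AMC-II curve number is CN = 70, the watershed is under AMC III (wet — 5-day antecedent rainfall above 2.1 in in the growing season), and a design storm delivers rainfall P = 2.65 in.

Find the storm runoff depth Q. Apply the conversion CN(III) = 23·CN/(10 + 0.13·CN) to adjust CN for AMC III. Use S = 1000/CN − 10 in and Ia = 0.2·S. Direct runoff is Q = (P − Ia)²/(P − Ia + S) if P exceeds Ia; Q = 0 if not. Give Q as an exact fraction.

Q = 53772889/42932260 in ≈ 1.253 in

CN(III) from CN(II)=70: (23·70)/(10 + 0.13·70) = 16100/191 ≈ 84.293
Retention S: 1000/CN − 10 with CN=84.293 → S = 300/161 ≈ 1.863 in
Ia = 0.2S: 0.2·1.863 = 0.373 in (exactly 60/161)
Excess rainfall: 2.650 − 0.373 = 2.277 in; P > Ia so Q > 0
Q = (7333/3220)²/((7333/3220) + 300/161) = (53772889/10368400)/(13333/3220) = 53772889/42932260 in ≈ 1.253 in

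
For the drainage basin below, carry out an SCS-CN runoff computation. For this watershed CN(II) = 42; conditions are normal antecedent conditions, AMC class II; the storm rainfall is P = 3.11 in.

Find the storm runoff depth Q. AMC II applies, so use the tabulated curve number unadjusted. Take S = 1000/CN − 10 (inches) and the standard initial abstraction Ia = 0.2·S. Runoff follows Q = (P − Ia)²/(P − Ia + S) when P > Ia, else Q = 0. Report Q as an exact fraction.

Average conditions: CN = 42 (no AMC adjustment).
Max retention: S = 1000/42 − 10 = 290/21 in (≈ 13.810 in)
Ia = 0.2·(290/21) = 58/21 in ≈ 2.762 in
Since P=3.110 > Ia=2.762: effective rainfall P−Ia = 731/2100 in
Q = (731/2100)²/((731/2100) + 290/21) = (534361/4410000)/(29731/2100) = 534361/62435100 in ≈ 0.009 in

Q = 534361/62435100 in ≈ 0.009 in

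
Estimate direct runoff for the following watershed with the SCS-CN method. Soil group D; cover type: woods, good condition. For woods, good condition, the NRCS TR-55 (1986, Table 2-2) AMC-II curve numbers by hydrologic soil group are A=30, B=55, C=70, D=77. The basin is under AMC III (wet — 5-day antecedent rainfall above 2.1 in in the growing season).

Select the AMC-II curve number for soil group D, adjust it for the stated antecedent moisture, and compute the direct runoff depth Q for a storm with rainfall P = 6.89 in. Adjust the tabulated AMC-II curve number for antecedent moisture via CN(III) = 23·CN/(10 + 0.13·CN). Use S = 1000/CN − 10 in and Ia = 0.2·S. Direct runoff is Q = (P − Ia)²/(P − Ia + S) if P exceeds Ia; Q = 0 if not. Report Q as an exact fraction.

Q = 2606408809/470108100 in ≈ 5.544 in

NRCS table: woods, good condition, soil group D → CN(II) = 77
CN(III) from CN(II)=77: (23·77)/(10 + 0.13·77) = 7700/87 ≈ 88.506
Retention S: 1000/CN − 10 with CN=88.506 → S = 100/77 ≈ 1.299 in
Initial abstraction Ia = S/5 = (100/77)/5 = 20/77 ≈ 0.260 in
Excess rainfall: 6.890 − 0.260 = 6.630 in; P > Ia so Q > 0
Runoff Q = (P−Ia)²/(P−Ia+S) = (6.630)²/(6.630+1.299) = 2606408809/470108100 ≈ 5.544 in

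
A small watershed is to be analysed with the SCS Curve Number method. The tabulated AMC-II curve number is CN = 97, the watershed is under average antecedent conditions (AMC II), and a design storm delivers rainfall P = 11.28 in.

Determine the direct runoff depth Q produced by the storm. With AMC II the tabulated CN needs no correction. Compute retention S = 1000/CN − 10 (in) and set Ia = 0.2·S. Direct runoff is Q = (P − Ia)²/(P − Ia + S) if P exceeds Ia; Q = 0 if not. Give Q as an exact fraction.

Q = 41114312/3766025 in ≈ 10.917 in

CN(II) = 97; AMC II needs no correction.
Retention S: 1000/CN − 10 with CN=97.000 → S = 30/97 ≈ 0.309 in
Ia = 0.2S: 0.2·0.309 = 0.062 in (exactly 6/97)
P − Ia = 11.280 − 0.062 = 27204/2425 ≈ 11.218 in (> 0, runoff occurs)
Q = (27204/2425)²/((27204/2425) + 30/97) = (740057616/5880625)/(27954/2425) = 41114312/3766025 in ≈ 10.917 in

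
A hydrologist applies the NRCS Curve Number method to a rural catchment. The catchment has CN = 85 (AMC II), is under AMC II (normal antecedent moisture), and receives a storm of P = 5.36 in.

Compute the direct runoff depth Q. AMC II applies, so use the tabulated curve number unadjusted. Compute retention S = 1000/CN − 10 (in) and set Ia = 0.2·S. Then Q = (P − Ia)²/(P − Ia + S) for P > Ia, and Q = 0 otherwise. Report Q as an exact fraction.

Average conditions: CN = 85 (no AMC adjustment).
Retention S: 1000/CN − 10 with CN=85.000 → S = 30/17 ≈ 1.765 in
Ia = 0.2·(30/17) = 6/17 in ≈ 0.353 in
Excess rainfall: 5.360 − 0.353 = 5.007 in; P > Ia so Q > 0
Runoff Q = (P−Ia)²/(P−Ia+S) = (5.007)²/(5.007+1.765) = 2264192/611575 ≈ 3.702 in

Q = 2264192/611575 in ≈ 3.702 in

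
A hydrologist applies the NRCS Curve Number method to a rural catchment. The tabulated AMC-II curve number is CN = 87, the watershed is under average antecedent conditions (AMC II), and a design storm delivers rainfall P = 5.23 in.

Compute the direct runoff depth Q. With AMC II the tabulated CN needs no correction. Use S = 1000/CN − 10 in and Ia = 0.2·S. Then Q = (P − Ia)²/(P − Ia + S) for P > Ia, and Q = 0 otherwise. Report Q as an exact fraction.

AMC II — tabulated CN = 87 applies directly.
Retention S: 1000/CN − 10 with CN=87.000 → S = 130/87 ≈ 1.494 in
Ia = 0.2·(130/87) = 26/87 in ≈ 0.299 in
Since P=5.230 > Ia=0.299: effective rainfall P−Ia = 42901/8700 in
Q = (42901/8700)²/((42901/8700) + 130/87) = (1840495801/75690000)/(55901/8700) = 1840495801/486338700 in ≈ 3.784 in

Q = 1840495801/486338700 in ≈ 3.784 in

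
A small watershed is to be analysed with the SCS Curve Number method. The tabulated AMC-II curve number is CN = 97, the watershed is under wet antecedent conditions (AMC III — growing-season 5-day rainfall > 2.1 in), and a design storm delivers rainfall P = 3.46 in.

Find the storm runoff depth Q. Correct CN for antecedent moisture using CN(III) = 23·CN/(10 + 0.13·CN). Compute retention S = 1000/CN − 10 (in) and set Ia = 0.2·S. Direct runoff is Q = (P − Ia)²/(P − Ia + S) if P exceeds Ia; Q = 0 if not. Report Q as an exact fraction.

Q = 146660659369/44392772650 in ≈ 3.304 in

Wet (AMC III): CN(III) = 23·97/(10 + 0.13·97) = 2231/(2261/100) = 223100/2261 ≈ 98.673
S = 1000/(223100/2261) − 10 = 300/2231 in ≈ 0.134 in
Ia = 0.2·(300/2231) = 60/2231 in ≈ 0.027 in
P − Ia = 3.460 − 0.027 = 382963/111550 ≈ 3.433 in (> 0, runoff occurs)
Runoff Q = (P−Ia)²/(P−Ia+S) = (3.433)²/(3.433+0.134) = 146660659369/44392772650 ≈ 3.304 in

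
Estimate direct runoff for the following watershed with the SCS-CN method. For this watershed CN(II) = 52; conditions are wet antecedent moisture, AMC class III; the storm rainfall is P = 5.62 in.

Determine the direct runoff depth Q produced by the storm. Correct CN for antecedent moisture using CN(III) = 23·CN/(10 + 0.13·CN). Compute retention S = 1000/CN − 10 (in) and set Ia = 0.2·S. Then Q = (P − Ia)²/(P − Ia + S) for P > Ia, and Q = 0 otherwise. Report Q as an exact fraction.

Q = 5186736361/1973684050 in ≈ 2.628 in

Wet (AMC III): CN(III) = 23·52/(10 + 0.13·52) = 1196/(419/25) = 29900/419 ≈ 71.360
Max retention: S = 1000/(29900/419) − 10 = 1200/299 in (≈ 4.013 in)
Initial abstraction Ia = S/5 = (1200/299)/5 = 240/299 ≈ 0.803 in
Excess rainfall: 5.620 − 0.803 = 4.817 in; P > Ia so Q > 0
Q: (72019/14950)² ÷ (132019/14950) = 5186736361/1973684050 in (≈ 2.628 in)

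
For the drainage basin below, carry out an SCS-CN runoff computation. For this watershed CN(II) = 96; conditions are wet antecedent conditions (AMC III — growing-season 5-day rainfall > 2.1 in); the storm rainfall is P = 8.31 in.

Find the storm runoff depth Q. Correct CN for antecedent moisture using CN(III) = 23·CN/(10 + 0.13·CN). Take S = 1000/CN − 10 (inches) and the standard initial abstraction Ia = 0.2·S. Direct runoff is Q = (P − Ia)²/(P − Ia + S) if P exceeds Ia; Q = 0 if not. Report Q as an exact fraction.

Q = 3259153921/402539100 in ≈ 8.096 in

CN(III) from CN(II)=96: (23·96)/(10 + 0.13·96) = 27600/281 ≈ 98.221
S = 1000/(27600/281) − 10 = 25/138 in ≈ 0.181 in
Ia = 0.2S: 0.2·0.181 = 0.036 in (exactly 5/138)
P − Ia = 8.310 − 0.036 = 57089/6900 ≈ 8.274 in (> 0, runoff occurs)
Q: (57089/6900)² ÷ (58339/6900) = 3259153921/402539100 in (≈ 8.096 in)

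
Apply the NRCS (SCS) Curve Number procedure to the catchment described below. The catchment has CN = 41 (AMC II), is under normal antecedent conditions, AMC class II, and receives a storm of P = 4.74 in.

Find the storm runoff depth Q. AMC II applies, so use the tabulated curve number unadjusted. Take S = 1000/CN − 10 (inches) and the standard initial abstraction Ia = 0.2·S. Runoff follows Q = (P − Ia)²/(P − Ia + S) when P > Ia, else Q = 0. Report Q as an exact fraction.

Average conditions: CN = 41 (no AMC adjustment).
Retention S: 1000/CN − 10 with CN=41.000 → S = 590/41 ≈ 14.390 in
Ia = 0.2S: 0.2·14.390 = 2.878 in (exactly 118/41)
Excess rainfall: 4.740 − 2.878 = 1.862 in; P > Ia so Q > 0
Q = (3817/2050)²/((3817/2050) + 590/41) = (14569489/4202500)/(33317/2050) = 14569489/68299850 in ≈ 0.213 in

Q = 14569489/68299850 in ≈ 0.213 in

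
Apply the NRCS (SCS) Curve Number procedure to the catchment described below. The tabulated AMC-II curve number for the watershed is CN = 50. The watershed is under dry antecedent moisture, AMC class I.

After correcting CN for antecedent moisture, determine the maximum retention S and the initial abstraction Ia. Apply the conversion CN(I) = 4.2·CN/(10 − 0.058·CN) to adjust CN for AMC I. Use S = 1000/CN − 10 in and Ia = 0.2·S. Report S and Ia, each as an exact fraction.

Dry (AMC I): CN(I) = 4.2·50/(10 − 0.058·50) = 210/(71/10) = 2100/71 ≈ 29.577
S = 1000/(2100/71) − 10 = 500/21 in ≈ 23.810 in
Ia = 0.2S: 0.2·23.810 = 4.762 in (exactly 100/21)

S = 500/21 in ≈ 23.810 in; Ia = 100/21 in ≈ 4.762 in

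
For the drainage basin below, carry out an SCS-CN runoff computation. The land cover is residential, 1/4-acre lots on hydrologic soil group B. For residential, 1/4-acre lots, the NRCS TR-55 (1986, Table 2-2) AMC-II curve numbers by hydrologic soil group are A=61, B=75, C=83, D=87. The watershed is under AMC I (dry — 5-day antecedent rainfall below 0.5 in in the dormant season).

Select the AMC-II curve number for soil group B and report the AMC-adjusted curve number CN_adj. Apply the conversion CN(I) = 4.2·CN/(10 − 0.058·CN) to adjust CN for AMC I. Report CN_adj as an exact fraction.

CN_adj = 6300/113 ≈ 55.752

NRCS table: residential, 1/4-acre lots, soil group B → CN(II) = 75
CN(I) from CN(II)=75: (4.2·75)/(10 − 0.058·75) = 6300/113 ≈ 55.752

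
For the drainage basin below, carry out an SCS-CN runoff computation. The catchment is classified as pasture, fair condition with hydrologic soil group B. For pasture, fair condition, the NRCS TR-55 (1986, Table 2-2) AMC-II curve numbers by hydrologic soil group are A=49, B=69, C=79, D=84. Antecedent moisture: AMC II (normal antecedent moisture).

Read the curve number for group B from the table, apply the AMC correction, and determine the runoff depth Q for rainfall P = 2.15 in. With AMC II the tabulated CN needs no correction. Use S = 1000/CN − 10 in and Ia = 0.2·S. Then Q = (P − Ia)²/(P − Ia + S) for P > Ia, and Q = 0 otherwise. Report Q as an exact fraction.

NRCS table: pasture, fair condition, soil group B → CN(II) = 69
Average conditions: CN = 69 (no AMC adjustment).
Max retention: S = 1000/69 − 10 = 310/69 in (≈ 4.493 in)
Initial abstraction Ia = S/5 = (310/69)/5 = 62/69 ≈ 0.899 in
Since P=2.150 > Ia=0.899: effective rainfall P−Ia = 1727/1380 in
Runoff Q = (P−Ia)²/(P−Ia+S) = (1.251)²/(1.251+4.493) = 2982529/10939260 ≈ 0.273 in

Q = 2982529/10939260 in ≈ 0.273 in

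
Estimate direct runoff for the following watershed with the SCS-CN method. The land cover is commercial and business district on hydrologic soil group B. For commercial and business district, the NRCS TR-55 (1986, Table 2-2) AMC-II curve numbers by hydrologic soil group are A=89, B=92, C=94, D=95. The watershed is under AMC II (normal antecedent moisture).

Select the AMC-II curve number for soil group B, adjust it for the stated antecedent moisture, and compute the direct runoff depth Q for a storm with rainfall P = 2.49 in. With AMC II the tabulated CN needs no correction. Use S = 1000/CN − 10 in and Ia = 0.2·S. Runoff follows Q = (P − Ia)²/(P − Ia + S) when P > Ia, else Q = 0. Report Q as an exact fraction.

Q = 28376929/16852100 in ≈ 1.684 in

NRCS table: commercial and business district, soil group B → CN(II) = 92
CN(II) = 92; AMC II needs no correction.
Retention S: 1000/CN − 10 with CN=92.000 → S = 20/23 ≈ 0.870 in
Ia = 0.2S: 0.2·0.870 = 0.174 in (exactly 4/23)
Excess rainfall: 2.490 − 0.174 = 2.316 in; P > Ia so Q > 0
Q: (5327/2300)² ÷ (7327/2300) = 28376929/16852100 in (≈ 1.684 in)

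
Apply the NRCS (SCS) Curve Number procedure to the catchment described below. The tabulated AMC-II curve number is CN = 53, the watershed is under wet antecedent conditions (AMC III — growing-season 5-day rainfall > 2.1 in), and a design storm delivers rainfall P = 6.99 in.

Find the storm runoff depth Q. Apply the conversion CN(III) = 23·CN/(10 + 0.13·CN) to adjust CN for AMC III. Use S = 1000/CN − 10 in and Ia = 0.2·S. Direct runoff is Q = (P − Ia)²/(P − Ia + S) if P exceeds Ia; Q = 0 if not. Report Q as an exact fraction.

Wet (AMC III): CN(III) = 23·53/(10 + 0.13·53) = 1219/(1689/100) = 121900/1689 ≈ 72.173
S = 1000/(121900/1689) − 10 = 4700/1219 in ≈ 3.856 in
Ia = 0.2·(4700/1219) = 940/1219 in ≈ 0.771 in
Excess rainfall: 6.990 − 0.771 = 6.219 in; P > Ia so Q > 0
Q: (758081/121900)² ÷ (1228081/121900) = 574686802561/149703073900 in (≈ 3.839 in)

Q = 574686802561/149703073900 in ≈ 3.839 in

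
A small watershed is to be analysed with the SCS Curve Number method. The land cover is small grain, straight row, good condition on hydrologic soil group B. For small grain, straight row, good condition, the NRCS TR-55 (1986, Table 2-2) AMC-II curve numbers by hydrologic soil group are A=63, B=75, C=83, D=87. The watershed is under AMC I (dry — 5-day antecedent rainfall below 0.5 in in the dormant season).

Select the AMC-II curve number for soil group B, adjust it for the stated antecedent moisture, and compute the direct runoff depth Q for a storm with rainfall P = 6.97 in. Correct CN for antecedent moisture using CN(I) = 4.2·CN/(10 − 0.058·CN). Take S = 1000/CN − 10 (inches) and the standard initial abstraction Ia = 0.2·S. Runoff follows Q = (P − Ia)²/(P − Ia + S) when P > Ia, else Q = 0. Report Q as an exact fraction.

NRCS table: small grain, straight row, good condition, soil group B → CN(II) = 75
CN(I) from CN(II)=75: (4.2·75)/(10 − 0.058·75) = 6300/113 ≈ 55.752
Retention S: 1000/CN − 10 with CN=55.752 → S = 500/63 ≈ 7.937 in
Ia = 0.2·(500/63) = 100/63 in ≈ 1.587 in
Since P=6.970 > Ia=1.587: effective rainfall P−Ia = 33911/6300 in
Q: (33911/6300)² ÷ (83911/6300) = 1149955921/528639300 in (≈ 2.175 in)

Q = 1149955921/528639300 in ≈ 2.175 in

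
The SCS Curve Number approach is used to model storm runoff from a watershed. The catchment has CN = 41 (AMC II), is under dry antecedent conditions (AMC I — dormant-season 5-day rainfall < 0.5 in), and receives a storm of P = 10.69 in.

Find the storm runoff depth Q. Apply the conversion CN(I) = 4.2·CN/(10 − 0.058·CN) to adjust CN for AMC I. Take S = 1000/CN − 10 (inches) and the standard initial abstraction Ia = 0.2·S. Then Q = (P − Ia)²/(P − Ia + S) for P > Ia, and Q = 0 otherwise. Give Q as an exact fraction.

Q = 109170107281/282443214900 in ≈ 0.387 in

Adjust CN=41 to AMC I: 4.2·41/(10 − 0.058·41) → (861/5) ÷ (3811/500) = 86100/3811 ≈ 22.592
S = 1000/(86100/3811) − 10 = 29500/861 in ≈ 34.262 in
Initial abstraction Ia = S/5 = (29500/861)/5 = 5900/861 ≈ 6.852 in
Excess rainfall: 10.690 − 6.852 = 3.838 in; P > Ia so Q > 0
Runoff Q = (P−Ia)²/(P−Ia+S) = (3.838)²/(3.838+34.262) = 109170107281/282443214900 ≈ 0.387 in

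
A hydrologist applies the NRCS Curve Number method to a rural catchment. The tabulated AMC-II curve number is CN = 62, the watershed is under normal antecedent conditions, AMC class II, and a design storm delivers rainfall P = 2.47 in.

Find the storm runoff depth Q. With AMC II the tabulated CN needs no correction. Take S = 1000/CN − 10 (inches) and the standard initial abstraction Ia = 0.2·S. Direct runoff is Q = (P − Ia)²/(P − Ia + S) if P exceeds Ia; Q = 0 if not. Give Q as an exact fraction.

AMC II — tabulated CN = 62 applies directly.
Retention S: 1000/CN − 10 with CN=62.000 → S = 190/31 ≈ 6.129 in
Ia = 0.2S: 0.2·6.129 = 1.226 in (exactly 38/31)
P − Ia = 2.470 − 1.226 = 3857/3100 ≈ 1.244 in (> 0, runoff occurs)
Q = (3857/3100)²/((3857/3100) + 190/31) = (14876449/9610000)/(22857/3100) = 782971/3729300 in ≈ 0.210 in

Q = 782971/3729300 in ≈ 0.210 in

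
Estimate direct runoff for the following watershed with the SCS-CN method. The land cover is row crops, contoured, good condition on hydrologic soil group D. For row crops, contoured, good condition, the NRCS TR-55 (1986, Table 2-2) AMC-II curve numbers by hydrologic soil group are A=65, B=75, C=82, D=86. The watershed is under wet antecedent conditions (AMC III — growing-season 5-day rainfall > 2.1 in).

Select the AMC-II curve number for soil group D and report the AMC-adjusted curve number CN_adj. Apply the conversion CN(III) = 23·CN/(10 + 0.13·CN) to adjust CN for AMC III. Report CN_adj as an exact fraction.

NRCS table: row crops, contoured, good condition, soil group D → CN(II) = 86
CN(III) from CN(II)=86: (23·86)/(10 + 0.13·86) = 98900/1059 ≈ 93.390

CN_adj = 98900/1059 ≈ 93.390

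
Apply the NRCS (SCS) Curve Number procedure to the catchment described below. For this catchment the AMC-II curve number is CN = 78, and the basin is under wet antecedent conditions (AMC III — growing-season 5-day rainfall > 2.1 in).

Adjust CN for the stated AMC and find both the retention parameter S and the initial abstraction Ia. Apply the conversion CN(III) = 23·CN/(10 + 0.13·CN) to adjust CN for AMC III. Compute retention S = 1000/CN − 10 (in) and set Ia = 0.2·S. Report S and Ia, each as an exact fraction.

CN(III) from CN(II)=78: (23·78)/(10 + 0.13·78) = 89700/1007 ≈ 89.076
Max retention: S = 1000/(89700/1007) − 10 = 1100/897 in (≈ 1.226 in)
Initial abstraction Ia = S/5 = (1100/897)/5 = 220/897 ≈ 0.245 in

S = 1100/897 in ≈ 1.226 in; Ia = 220/897 in ≈ 0.245 in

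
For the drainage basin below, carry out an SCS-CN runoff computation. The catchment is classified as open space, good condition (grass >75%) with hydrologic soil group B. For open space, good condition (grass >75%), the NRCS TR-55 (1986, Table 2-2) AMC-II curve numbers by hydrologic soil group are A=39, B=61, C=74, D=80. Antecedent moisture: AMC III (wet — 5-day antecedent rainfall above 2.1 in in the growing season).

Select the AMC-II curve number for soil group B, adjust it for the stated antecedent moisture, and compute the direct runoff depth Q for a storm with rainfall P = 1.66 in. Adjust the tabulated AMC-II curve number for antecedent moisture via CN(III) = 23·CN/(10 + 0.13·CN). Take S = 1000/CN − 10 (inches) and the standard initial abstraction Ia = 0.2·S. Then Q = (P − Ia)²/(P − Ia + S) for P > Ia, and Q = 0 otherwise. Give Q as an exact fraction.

NRCS table: open space, good condition (grass >75%), soil group B → CN(II) = 61
Adjust CN=61 to AMC III: 23·61/(10 + 0.13·61) → 1403 ÷ (1793/100) = 140300/1793 ≈ 78.249
Retention S: 1000/CN − 10 with CN=78.249 → S = 3900/1403 ≈ 2.780 in
Initial abstraction Ia = S/5 = (3900/1403)/5 = 780/1403 ≈ 0.556 in
Excess rainfall: 1.660 − 0.556 = 1.104 in; P > Ia so Q > 0
Runoff Q = (P−Ia)²/(P−Ia+S) = (1.104)²/(1.104+2.780) = 5998347601/19112297350 ≈ 0.314 in

Q = 5998347601/19112297350 in ≈ 0.314 in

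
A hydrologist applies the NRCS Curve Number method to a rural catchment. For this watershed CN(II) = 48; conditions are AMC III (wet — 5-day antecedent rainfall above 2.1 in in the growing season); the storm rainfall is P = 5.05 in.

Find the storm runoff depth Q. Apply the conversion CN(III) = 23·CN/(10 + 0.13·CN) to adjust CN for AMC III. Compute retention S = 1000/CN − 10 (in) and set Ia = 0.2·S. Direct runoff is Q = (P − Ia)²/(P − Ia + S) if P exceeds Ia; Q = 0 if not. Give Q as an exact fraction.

Adjust CN=48 to AMC III: 23·48/(10 + 0.13·48) → 1104 ÷ (406/25) = 13800/203 ≈ 67.980
Retention S: 1000/CN − 10 with CN=67.980 → S = 325/69 ≈ 4.710 in
Ia = 0.2·(325/69) = 65/69 in ≈ 0.942 in
Excess rainfall: 5.050 − 0.942 = 4.108 in; P > Ia so Q > 0
Runoff Q = (P−Ia)²/(P−Ia+S) = (4.108)²/(4.108+4.710) = 32137561/16793220 ≈ 1.914 in

Q = 32137561/16793220 in ≈ 1.914 in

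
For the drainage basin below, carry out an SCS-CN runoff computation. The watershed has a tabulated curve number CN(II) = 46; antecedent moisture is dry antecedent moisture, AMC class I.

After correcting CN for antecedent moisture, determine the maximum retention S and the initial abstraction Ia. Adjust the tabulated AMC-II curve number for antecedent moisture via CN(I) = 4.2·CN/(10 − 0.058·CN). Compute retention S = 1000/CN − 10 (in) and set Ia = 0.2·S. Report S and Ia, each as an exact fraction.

S = 4500/161 in ≈ 27.950 in; Ia = 900/161 in ≈ 5.590 in

Adjust CN=46 to AMC I: 4.2·46/(10 − 0.058·46) → (966/5) ÷ (1833/250) = 16100/611 ≈ 26.350
Retention S: 1000/CN − 10 with CN=26.350 → S = 4500/161 ≈ 27.950 in
Initial abstraction Ia = S/5 = (4500/161)/5 = 900/161 ≈ 5.590 in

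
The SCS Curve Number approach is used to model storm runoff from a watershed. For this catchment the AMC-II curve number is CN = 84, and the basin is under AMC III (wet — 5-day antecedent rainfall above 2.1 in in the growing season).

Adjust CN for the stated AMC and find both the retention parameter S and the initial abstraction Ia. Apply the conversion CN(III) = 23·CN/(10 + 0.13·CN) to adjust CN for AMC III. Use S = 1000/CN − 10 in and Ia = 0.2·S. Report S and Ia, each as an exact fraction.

Wet (AMC III): CN(III) = 23·84/(10 + 0.13·84) = 1932/(523/25) = 48300/523 ≈ 92.352
Max retention: S = 1000/(48300/523) − 10 = 400/483 in (≈ 0.828 in)
Ia = 0.2S: 0.2·0.828 = 0.166 in (exactly 80/483)

S = 400/483 in ≈ 0.828 in; Ia = 80/483 in ≈ 0.166 in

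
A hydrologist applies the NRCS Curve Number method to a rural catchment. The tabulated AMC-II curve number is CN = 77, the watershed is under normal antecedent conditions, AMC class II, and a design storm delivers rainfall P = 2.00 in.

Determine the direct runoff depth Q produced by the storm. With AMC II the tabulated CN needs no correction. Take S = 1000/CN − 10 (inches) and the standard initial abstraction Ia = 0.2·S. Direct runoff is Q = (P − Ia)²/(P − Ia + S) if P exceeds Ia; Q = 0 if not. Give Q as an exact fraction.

CN(II) = 77; AMC II needs no correction.
Max retention: S = 1000/77 − 10 = 230/77 in (≈ 2.987 in)
Initial abstraction Ia = S/5 = (230/77)/5 = 46/77 ≈ 0.597 in
P − Ia = 2.000 − 0.597 = 108/77 ≈ 1.403 in (> 0, runoff occurs)
Q = (108/77)²/((108/77) + 230/77) = (11664/5929)/(338/77) = 5832/13013 in ≈ 0.448 in

Q = 5832/13013 in ≈ 0.448 in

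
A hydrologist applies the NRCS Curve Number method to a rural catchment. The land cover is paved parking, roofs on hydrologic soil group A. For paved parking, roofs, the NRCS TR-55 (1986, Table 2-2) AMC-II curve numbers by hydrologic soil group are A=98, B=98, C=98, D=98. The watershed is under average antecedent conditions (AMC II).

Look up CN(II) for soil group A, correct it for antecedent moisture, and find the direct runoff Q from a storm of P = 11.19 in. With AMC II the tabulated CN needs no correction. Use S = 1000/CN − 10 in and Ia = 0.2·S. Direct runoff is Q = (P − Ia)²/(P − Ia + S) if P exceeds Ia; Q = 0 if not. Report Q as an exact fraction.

Q = 2984546161/272591900 in ≈ 10.949 in

NRCS table: paved parking, roofs, soil group A → CN(II) = 98
CN(II) = 98; AMC II needs no correction.
Retention S: 1000/CN − 10 with CN=98.000 → S = 10/49 ≈ 0.204 in
Ia = 0.2·(10/49) = 2/49 in ≈ 0.041 in
Excess rainfall: 11.190 − 0.041 = 11.149 in; P > Ia so Q > 0
Runoff Q = (P−Ia)²/(P−Ia+S) = (11.149)²/(11.149+0.204) = 2984546161/272591900 ≈ 10.949 in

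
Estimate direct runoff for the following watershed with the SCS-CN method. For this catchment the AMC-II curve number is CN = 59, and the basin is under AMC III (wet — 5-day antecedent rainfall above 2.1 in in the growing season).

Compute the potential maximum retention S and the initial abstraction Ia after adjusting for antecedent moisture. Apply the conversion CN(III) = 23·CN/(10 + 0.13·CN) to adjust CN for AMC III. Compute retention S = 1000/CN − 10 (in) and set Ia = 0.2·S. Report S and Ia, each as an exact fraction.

Wet (AMC III): CN(III) = 23·59/(10 + 0.13·59) = 1357/(1767/100) = 135700/1767 ≈ 76.797
Retention S: 1000/CN − 10 with CN=76.797 → S = 4100/1357 ≈ 3.021 in
Ia = 0.2S: 0.2·3.021 = 0.604 in (exactly 820/1357)

S = 4100/1357 in ≈ 3.021 in; Ia = 820/1357 in ≈ 0.604 in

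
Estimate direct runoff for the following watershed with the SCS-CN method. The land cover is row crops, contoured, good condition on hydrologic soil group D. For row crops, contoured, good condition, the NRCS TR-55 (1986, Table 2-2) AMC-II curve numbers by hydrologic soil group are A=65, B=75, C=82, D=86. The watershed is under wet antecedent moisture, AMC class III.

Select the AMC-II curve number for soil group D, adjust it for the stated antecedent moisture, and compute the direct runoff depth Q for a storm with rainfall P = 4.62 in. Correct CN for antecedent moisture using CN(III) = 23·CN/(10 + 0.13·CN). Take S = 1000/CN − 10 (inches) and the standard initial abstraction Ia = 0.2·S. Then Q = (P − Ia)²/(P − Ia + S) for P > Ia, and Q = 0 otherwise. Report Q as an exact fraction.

NRCS table: row crops, contoured, good condition, soil group D → CN(II) = 86
Adjust CN=86 to AMC III: 23·86/(10 + 0.13·86) → 1978 ÷ (1059/50) = 98900/1059 ≈ 93.390
Retention S: 1000/CN − 10 with CN=93.390 → S = 700/989 ≈ 0.708 in
Ia = 0.2S: 0.2·0.708 = 0.142 in (exactly 140/989)
Excess rainfall: 4.620 − 0.142 = 4.478 in; P > Ia so Q > 0
Q: (221459/49450)² ÷ (256459/49450) = 7006298383/1811699650 in (≈ 3.867 in)

Q = 7006298383/1811699650 in ≈ 3.867 in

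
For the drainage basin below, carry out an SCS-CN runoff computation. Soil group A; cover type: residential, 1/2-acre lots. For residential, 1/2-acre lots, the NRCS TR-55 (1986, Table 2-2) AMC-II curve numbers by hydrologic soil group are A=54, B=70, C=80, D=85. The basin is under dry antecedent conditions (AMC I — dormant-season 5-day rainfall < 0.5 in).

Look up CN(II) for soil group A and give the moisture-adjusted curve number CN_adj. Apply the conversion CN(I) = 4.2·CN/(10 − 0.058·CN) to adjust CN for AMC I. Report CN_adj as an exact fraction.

NRCS table: residential, 1/2-acre lots, soil group A → CN(II) = 54
Adjust CN=54 to AMC I: 4.2·54/(10 − 0.058·54) → (1134/5) ÷ (1717/250) = 56700/1717 ≈ 33.023

CN_adj = 56700/1717 ≈ 33.023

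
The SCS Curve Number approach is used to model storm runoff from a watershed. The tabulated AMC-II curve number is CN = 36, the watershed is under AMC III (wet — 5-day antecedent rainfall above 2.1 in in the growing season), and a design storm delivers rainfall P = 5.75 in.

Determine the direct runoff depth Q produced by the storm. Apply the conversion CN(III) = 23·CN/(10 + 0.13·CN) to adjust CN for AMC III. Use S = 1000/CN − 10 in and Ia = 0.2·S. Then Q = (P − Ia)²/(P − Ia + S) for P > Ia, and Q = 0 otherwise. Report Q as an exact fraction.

Q = 12117361/8181468 in ≈ 1.481 in

Wet (AMC III): CN(III) = 23·36/(10 + 0.13·36) = 828/(367/25) = 20700/367 ≈ 56.403
S = 1000/(20700/367) − 10 = 1600/207 in ≈ 7.729 in
Initial abstraction Ia = S/5 = (1600/207)/5 = 320/207 ≈ 1.546 in
P − Ia = 5.750 − 1.546 = 3481/828 ≈ 4.204 in (> 0, runoff occurs)
Q = (3481/828)²/((3481/828) + 1600/207) = (12117361/685584)/(9881/828) = 12117361/8181468 in ≈ 1.481 in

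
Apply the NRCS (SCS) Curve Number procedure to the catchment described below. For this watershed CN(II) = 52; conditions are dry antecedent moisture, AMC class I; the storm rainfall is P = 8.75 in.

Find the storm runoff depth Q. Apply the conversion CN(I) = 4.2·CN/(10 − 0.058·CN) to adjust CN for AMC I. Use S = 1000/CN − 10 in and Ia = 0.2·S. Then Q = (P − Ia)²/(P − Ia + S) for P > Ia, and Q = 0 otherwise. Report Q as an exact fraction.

Q = 502445/697788 in ≈ 0.720 in

CN(I) from CN(II)=52: (4.2·52)/(10 − 0.058·52) = 9100/291 ≈ 31.271
S = 1000/(9100/291) − 10 = 2000/91 in ≈ 21.978 in
Ia = 0.2·(2000/91) = 400/91 in ≈ 4.396 in
Excess rainfall: 8.750 − 4.396 = 4.354 in; P > Ia so Q > 0
Runoff Q = (P−Ia)²/(P−Ia+S) = (4.354)²/(4.354+21.978) = 502445/697788 ≈ 0.720 in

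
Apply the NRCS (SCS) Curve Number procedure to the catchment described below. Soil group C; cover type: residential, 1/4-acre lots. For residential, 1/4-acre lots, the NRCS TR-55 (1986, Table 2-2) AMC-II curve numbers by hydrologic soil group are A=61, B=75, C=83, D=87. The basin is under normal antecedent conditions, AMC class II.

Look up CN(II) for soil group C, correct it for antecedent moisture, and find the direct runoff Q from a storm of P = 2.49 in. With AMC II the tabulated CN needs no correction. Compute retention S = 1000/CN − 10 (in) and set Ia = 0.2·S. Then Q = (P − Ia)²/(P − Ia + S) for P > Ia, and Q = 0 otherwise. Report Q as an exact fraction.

Q = 298149289/284416100 in ≈ 1.048 in

NRCS table: residential, 1/4-acre lots, soil group C → CN(II) = 83
AMC II — tabulated CN = 83 applies directly.
Retention S: 1000/CN − 10 with CN=83.000 → S = 170/83 ≈ 2.048 in
Ia = 0.2·(170/83) = 34/83 in ≈ 0.410 in
P − Ia = 2.490 − 0.410 = 17267/8300 ≈ 2.080 in (> 0, runoff occurs)
Q: (17267/8300)² ÷ (34267/8300) = 298149289/284416100 in (≈ 1.048 in)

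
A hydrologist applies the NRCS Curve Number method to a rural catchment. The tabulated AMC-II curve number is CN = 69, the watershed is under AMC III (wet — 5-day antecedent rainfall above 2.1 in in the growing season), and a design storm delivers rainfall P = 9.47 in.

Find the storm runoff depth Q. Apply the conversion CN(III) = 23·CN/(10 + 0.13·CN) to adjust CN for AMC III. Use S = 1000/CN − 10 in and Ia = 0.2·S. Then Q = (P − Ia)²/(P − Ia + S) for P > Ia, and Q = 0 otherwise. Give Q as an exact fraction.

Adjust CN=69 to AMC III: 23·69/(10 + 0.13·69) → 1587 ÷ (1897/100) = 158700/1897 ≈ 83.658
Max retention: S = 1000/(158700/1897) − 10 = 3100/1587 in (≈ 1.953 in)
Ia = 0.2·(3100/1587) = 620/1587 in ≈ 0.391 in
Since P=9.470 > Ia=0.391: effective rainfall P−Ia = 1440889/158700 in
Q = (1440889/158700)²/((1440889/158700) + 3100/1587) = (2076161110321/25185690000)/(1750889/158700) = 2076161110321/277866084300 in ≈ 7.472 in

Q = 2076161110321/277866084300 in ≈ 7.472 in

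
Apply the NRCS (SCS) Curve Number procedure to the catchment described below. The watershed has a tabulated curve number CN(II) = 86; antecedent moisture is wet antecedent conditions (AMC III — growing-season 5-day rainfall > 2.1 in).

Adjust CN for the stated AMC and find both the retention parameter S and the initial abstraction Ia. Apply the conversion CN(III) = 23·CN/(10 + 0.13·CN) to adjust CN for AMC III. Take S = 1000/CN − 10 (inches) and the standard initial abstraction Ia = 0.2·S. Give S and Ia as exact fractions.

Wet (AMC III): CN(III) = 23·86/(10 + 0.13·86) = 1978/(1059/50) = 98900/1059 ≈ 93.390
S = 1000/(98900/1059) − 10 = 700/989 in ≈ 0.708 in
Ia = 0.2S: 0.2·0.708 = 0.142 in (exactly 140/989)

S = 700/989 in ≈ 0.708 in; Ia = 140/989 in ≈ 0.142 in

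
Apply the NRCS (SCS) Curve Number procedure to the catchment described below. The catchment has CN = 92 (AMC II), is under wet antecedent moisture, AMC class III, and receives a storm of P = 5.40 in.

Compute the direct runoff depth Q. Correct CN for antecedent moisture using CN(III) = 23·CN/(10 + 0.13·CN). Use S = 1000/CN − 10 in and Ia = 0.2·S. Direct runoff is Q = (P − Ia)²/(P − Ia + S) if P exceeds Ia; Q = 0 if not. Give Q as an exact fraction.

CN(III) from CN(II)=92: (23·92)/(10 + 0.13·92) = 52900/549 ≈ 96.357
Max retention: S = 1000/(52900/549) − 10 = 200/529 in (≈ 0.378 in)
Initial abstraction Ia = S/5 = (200/529)/5 = 40/529 ≈ 0.076 in
P − Ia = 5.400 − 0.076 = 14083/2645 ≈ 5.324 in (> 0, runoff occurs)
Runoff Q = (P−Ia)²/(P−Ia+S) = (5.324)²/(5.324+0.378) = 198330889/39894535 ≈ 4.971 in

Q = 198330889/39894535 in ≈ 4.971 in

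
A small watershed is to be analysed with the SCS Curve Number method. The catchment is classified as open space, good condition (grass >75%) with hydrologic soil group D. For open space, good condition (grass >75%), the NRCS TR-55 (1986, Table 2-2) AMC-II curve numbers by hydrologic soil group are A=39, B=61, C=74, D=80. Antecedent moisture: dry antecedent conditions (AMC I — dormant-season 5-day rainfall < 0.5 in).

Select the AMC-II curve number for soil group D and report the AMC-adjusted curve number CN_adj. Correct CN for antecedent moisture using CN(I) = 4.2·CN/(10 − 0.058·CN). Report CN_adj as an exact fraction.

CN_adj = 4200/67 ≈ 62.687

NRCS table: open space, good condition (grass >75%), soil group D → CN(II) = 80
Adjust CN=80 to AMC I: 4.2·80/(10 − 0.058·80) → 336 ÷ (134/25) = 4200/67 ≈ 62.687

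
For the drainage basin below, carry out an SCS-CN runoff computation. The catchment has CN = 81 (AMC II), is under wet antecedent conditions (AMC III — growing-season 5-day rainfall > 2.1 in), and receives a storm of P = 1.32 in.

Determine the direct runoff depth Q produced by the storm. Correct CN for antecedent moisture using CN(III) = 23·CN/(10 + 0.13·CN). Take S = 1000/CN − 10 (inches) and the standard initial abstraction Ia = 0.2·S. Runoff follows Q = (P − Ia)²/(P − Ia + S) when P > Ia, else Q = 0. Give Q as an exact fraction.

Q = 2701816441/4633234425 in ≈ 0.583 in

CN(III) from CN(II)=81: (23·81)/(10 + 0.13·81) = 186300/2053 ≈ 90.745
Retention S: 1000/CN − 10 with CN=90.745 → S = 1900/1863 ≈ 1.020 in
Initial abstraction Ia = S/5 = (1900/1863)/5 = 380/1863 ≈ 0.204 in
P − Ia = 1.320 − 0.204 = 51979/46575 ≈ 1.116 in (> 0, runoff occurs)
Q: (51979/46575)² ÷ (99479/46575) = 2701816441/4633234425 in (≈ 0.583 in)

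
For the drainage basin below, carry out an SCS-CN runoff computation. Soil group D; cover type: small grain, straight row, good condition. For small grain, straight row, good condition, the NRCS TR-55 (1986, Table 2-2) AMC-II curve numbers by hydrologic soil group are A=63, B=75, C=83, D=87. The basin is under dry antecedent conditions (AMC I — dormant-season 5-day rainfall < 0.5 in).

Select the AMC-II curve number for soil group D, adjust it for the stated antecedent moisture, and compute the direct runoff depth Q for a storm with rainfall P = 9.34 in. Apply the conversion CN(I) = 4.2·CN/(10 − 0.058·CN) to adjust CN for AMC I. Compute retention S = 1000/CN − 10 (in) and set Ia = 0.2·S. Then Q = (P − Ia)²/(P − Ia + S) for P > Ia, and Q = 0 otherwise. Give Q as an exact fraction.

NRCS table: small grain, straight row, good condition, soil group D → CN(II) = 87
Adjust CN=87 to AMC I: 4.2·87/(10 − 0.058·87) → (1827/5) ÷ (2477/500) = 182700/2477 ≈ 73.759
S = 1000/(182700/2477) − 10 = 6500/1827 in ≈ 3.558 in
Ia = 0.2S: 0.2·3.558 = 0.712 in (exactly 1300/1827)
Excess rainfall: 9.340 − 0.712 = 8.628 in; P > Ia so Q > 0
Q: (788209/91350)² ÷ (1113209/91350) = 621273427681/101691642150 in (≈ 6.109 in)

Q = 621273427681/101691642150 in ≈ 6.109 in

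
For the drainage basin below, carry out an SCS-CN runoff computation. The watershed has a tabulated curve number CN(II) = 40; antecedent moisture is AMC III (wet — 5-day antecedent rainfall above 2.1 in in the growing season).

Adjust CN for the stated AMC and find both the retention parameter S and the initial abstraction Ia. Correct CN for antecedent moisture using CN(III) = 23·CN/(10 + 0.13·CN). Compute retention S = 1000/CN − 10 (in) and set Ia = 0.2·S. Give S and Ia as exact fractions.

S = 150/23 in ≈ 6.522 in; Ia = 30/23 in ≈ 1.304 in

Adjust CN=40 to AMC III: 23·40/(10 + 0.13·40) → 920 ÷ (76/5) = 1150/19 ≈ 60.526
S = 1000/(1150/19) − 10 = 150/23 in ≈ 6.522 in
Ia = 0.2S: 0.2·6.522 = 1.304 in (exactly 30/23)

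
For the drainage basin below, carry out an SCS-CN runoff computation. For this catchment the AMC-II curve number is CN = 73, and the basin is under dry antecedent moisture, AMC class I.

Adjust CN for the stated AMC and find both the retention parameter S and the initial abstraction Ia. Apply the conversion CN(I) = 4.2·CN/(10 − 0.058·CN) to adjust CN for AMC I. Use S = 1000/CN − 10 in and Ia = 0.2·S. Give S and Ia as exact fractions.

Dry (AMC I): CN(I) = 4.2·73/(10 − 0.058·73) = (1533/5)/(2883/500) = 51100/961 ≈ 53.174
S = 1000/(51100/961) − 10 = 4500/511 in ≈ 8.806 in
Initial abstraction Ia = S/5 = (4500/511)/5 = 900/511 ≈ 1.761 in

S = 4500/511 in ≈ 8.806 in; Ia = 900/511 in ≈ 1.761 in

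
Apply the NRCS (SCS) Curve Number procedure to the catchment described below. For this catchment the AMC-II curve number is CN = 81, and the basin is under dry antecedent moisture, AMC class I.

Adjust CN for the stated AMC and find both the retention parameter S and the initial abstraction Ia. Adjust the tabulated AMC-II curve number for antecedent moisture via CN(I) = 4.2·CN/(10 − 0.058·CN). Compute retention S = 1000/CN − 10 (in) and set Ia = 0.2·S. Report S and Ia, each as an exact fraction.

Dry (AMC I): CN(I) = 4.2·81/(10 − 0.058·81) = (1701/5)/(2651/500) = 170100/2651 ≈ 64.164
Max retention: S = 1000/(170100/2651) − 10 = 9500/1701 in (≈ 5.585 in)
Initial abstraction Ia = S/5 = (9500/1701)/5 = 1900/1701 ≈ 1.117 in

S = 9500/1701 in ≈ 5.585 in; Ia = 1900/1701 in ≈ 1.117 in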